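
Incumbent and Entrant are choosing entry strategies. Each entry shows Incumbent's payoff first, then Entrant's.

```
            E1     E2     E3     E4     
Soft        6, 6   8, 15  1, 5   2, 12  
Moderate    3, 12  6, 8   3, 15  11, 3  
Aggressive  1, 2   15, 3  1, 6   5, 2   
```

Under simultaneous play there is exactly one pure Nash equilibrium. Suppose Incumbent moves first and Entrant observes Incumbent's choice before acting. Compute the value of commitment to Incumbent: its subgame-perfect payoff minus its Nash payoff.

5

Work backward from Entrant's decision.
- Soft: BR = E2, leader payoff 8.
- Moderate: BR = E3, leader payoff 3.
- Aggressive: BR = E3, leader payoff 1.
Incumbent's induced payoffs are 8, 3, 1, so Incumbent commits to Soft. Subgame-perfect outcome: (Soft, E2) with payoffs (8, 15).
For the simultaneous game, intersect best replies.
Incumbent's best replies: E1→Soft; E2→Aggressive; E3→Moderate; E4→Moderate.
Entrant's best replies: Soft→E2; Moderate→E3; Aggressive→E3.
Only (Moderate, E3) has each player best-responding; Nash payoffs (3, 15).
Incumbent's commitment gain: 8 − 3 = 5.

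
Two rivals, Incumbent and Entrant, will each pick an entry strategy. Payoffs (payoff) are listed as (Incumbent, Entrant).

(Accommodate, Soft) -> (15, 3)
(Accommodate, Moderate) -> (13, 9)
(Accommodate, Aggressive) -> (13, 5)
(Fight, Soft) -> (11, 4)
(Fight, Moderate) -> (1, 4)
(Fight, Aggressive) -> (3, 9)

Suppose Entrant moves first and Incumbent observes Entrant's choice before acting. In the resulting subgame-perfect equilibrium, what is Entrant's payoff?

Solve by backward induction (Entrant leads).
- Soft: BR = Accommodate, leader payoff 3.
- Moderate: BR = Accommodate, leader payoff 9.
- Aggressive: BR = Accommodate, leader payoff 5.
Maximizing over 3, 9, 5, Entrant chooses Moderate. Subgame-perfect outcome: (Accommodate, Moderate) with payoffs (13, 9).

9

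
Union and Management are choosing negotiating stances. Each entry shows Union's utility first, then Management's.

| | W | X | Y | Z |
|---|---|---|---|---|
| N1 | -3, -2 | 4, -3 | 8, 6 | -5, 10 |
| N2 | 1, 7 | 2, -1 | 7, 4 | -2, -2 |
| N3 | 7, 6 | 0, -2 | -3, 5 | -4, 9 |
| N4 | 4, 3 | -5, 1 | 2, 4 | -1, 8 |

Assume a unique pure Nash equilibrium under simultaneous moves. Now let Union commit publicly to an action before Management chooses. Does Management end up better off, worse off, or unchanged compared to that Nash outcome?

Work backward from Management's decision.
- N1 → Management plays Z (best of -2, -3, 6, 10); Union gets -5.
- N2 → Management plays W (best of 7, -1, 4, -2); Union gets 1.
- N3 → Management plays Z (best of 6, -2, 5, 9); Union gets -4.
- N4 → Management plays Z (best of 3, 1, 4, 8); Union gets -1.
Union's induced payoffs are -5, 1, -4, -1, so Union commits to N2. Subgame-perfect outcome: (N2, W) with payoffs (1, 7).
Under simultaneous play:
Union's best replies: W→N3; X→N1; Y→N1; Z→N4.
Management's best replies: N1→Z; N2→W; N3→Z; N4→Z.
Only (N4, Z) has each player best-responding; Nash payoffs (-1, 8).
Management earns 7 sequentially versus 8 at the Nash outcome: worse off.

worse off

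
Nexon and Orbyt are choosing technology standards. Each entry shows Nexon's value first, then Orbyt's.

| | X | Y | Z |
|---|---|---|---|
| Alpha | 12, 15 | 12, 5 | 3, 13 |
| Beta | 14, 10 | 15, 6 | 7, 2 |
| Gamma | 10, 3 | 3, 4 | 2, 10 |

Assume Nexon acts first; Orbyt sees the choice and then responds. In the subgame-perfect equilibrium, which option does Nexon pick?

Orbyt best-responds to each possible Nexon move:
- Alpha → Orbyt plays X (best of 15, 5, 13); Nexon gets 12.
- Beta → Orbyt plays X (best of 10, 6, 2); Nexon gets 14.
- Gamma → Orbyt plays Z (best of 3, 4, 10); Nexon gets 2.
Maximizing over 12, 14, 2, Nexon chooses Beta. Subgame-perfect outcome: (Beta, X) with payoffs (14, 10).

Beta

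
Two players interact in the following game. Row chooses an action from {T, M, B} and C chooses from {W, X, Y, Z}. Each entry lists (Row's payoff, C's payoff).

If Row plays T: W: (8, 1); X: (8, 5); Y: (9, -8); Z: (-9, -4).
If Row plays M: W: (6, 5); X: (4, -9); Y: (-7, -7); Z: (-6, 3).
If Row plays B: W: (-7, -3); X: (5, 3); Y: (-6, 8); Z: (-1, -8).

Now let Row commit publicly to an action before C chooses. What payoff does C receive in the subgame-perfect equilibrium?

5

Work backward from C's decision.
- T → C plays X (best of 1, 5, -8, -4); Row gets 8.
- M → C plays W (best of 5, -9, -7, 3); Row gets 6.
- B → C plays Y (best of -3, 3, 8, -8); Row gets -6.
Row's induced payoffs are 8, 6, -6, so Row commits to T. Subgame-perfect outcome: (T, X) with payoffs (8, 5).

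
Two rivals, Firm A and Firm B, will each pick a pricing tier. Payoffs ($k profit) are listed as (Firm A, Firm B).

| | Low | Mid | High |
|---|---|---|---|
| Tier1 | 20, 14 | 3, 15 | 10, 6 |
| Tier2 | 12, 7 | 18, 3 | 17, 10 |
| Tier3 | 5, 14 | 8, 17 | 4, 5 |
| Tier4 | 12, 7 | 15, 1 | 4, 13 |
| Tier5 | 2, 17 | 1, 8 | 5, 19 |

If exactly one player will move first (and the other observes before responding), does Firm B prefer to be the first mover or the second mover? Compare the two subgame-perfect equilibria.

If Firm A leads: Firm B's best replies are Tier1→Mid, Tier2→High, Tier3→Mid, Tier4→High, Tier5→High; Firm A's induced payoffs 3, 17, 8, 4, 5; outcome (Tier2, High), payoffs (17, 10).
If Firm B leads: Firm A's best replies are Low→Tier1, Mid→Tier2, High→Tier2; Firm B's induced payoffs 14, 3, 10; outcome (Tier1, Low), payoffs (20, 14).
Firm B gets 14 moving first and 10 moving second, so Firm B prefers to move first.

first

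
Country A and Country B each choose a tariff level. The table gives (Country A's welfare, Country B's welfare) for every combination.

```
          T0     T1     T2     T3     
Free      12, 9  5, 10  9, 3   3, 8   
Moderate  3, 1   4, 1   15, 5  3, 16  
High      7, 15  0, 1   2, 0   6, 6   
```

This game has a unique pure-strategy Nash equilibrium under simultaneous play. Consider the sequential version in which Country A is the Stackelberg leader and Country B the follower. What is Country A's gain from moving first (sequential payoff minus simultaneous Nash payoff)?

Backward induction with Country A moving first.
- Free: BR = T1, leader payoff 5.
- Moderate: BR = T3, leader payoff 3.
- High: BR = T0, leader payoff 7.
Maximizing over 5, 3, 7, Country A chooses High. Subgame-perfect outcome: (High, T0) with payoffs (7, 15).
Now find the simultaneous Nash equilibrium.
Country A's best replies: T0→Free; T1→Free; T2→Moderate; T3→High.
Country B's best replies: Free→T1; Moderate→T3; High→T0.
The unique mutual best reply is (Free, T1), giving (5, 10).
Country A's commitment gain: 7 − 5 = 2.

2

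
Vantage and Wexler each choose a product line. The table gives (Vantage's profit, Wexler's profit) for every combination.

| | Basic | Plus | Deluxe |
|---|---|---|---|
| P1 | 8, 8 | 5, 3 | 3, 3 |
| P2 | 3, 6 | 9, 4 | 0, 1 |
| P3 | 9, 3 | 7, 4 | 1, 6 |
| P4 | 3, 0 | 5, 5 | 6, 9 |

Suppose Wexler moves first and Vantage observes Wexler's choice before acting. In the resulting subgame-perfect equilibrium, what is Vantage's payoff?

Work backward from Vantage's decision.
- Basic: Vantage compares 8, 3, 9, 3 and picks P3; Wexler would get 3.
- Plus: Vantage compares 5, 9, 7, 5 and picks P2; Wexler would get 4.
- Deluxe: Vantage compares 3, 0, 1, 6 and picks P4; Wexler would get 9.
Wexler's induced payoffs are 3, 4, 9, so Wexler commits to Deluxe. Subgame-perfect outcome: (P4, Deluxe) with payoffs (6, 9).

6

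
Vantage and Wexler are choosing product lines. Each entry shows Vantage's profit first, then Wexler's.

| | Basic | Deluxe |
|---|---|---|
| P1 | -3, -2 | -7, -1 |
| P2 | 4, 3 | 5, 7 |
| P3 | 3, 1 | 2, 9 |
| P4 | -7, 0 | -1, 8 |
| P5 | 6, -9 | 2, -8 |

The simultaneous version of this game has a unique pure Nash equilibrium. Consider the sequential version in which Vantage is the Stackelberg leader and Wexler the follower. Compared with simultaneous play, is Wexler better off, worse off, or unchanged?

unchanged

Solve by backward induction (Vantage leads).
- P1: Wexler compares -2, -1 and picks Deluxe; Vantage would get -7.
- P2: Wexler compares 3, 7 and picks Deluxe; Vantage would get 5.
- P3: Wexler compares 1, 9 and picks Deluxe; Vantage would get 2.
- P4: Wexler compares 0, 8 and picks Deluxe; Vantage would get -1.
- P5: Wexler compares -9, -8 and picks Deluxe; Vantage would get 2.
Vantage's induced payoffs are -7, 5, 2, -1, 2, so Vantage commits to P2. Subgame-perfect outcome: (P2, Deluxe) with payoffs (5, 7).
For the simultaneous game, intersect best replies.
Vantage's best replies: Basic→P5; Deluxe→P2.
Wexler's best replies: P1→Deluxe; P2→Deluxe; P3→Deluxe; P4→Deluxe; P5→Deluxe.
The unique mutual best reply is (P2, Deluxe), giving (5, 7).
Wexler earns 7 sequentially versus 7 at the Nash outcome: unchanged.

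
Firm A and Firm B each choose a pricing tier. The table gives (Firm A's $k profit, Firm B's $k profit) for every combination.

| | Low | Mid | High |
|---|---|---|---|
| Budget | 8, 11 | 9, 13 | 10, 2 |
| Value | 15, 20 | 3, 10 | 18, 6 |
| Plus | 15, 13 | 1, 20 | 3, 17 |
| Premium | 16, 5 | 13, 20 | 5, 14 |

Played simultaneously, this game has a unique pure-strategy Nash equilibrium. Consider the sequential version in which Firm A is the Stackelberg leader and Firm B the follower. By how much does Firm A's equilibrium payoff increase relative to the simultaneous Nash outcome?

2

Work backward from Firm B's decision.
- Budget: Firm B compares 11, 13, 2 and picks Mid; Firm A would get 9.
- Value: Firm B compares 20, 10, 6 and picks Low; Firm A would get 15.
- Plus: Firm B compares 13, 20, 17 and picks Mid; Firm A would get 1.
- Premium: Firm B compares 5, 20, 14 and picks Mid; Firm A would get 13.
Maximizing over 9, 15, 1, 13, Firm A chooses Value. Subgame-perfect outcome: (Value, Low) with payoffs (15, 20).
Under simultaneous play:
Firm A's best replies: Low→Premium; Mid→Premium; High→Value.
Firm B's best replies: Budget→Mid; Value→Low; Plus→Mid; Premium→Mid.
Only (Premium, Mid) has each player best-responding; Nash payoffs (13, 20).
Firm A's commitment gain: 15 − 13 = 2.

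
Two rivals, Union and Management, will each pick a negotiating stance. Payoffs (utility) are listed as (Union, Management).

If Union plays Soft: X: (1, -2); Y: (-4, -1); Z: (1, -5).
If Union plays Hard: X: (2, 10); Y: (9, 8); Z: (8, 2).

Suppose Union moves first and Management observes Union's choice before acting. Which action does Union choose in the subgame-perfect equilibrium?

Hard

Backward induction with Union moving first.
- Soft: Management compares -2, -1, -5 and picks Y; Union would get -4.
- Hard: Management compares 10, 8, 2 and picks X; Union would get 2.
Union's induced payoffs are -4, 2, so Union commits to Hard. Subgame-perfect outcome: (Hard, X) with payoffs (2, 10).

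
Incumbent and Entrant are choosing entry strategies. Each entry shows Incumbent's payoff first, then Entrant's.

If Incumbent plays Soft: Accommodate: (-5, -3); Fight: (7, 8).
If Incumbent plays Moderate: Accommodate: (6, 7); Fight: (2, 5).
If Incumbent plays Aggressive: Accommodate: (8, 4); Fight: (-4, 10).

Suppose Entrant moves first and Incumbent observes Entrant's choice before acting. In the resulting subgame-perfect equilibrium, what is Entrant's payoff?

Backward induction with Entrant moving first.
- Accommodate: BR = Aggressive, leader payoff 4.
- Fight: BR = Soft, leader payoff 8.
Among 4, 8, the best is 8 at Fight. Subgame-perfect outcome: (Soft, Fight) with payoffs (7, 8).

8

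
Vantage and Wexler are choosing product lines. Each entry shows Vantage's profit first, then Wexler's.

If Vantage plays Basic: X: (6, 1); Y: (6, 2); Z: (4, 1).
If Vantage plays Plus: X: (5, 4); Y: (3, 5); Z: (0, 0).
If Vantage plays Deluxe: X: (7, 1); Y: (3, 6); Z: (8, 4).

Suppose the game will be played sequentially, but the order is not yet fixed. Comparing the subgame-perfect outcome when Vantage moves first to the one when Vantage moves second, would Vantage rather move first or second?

If Vantage leads: Wexler's best replies are Basic→Y, Plus→Y, Deluxe→Y; Vantage's induced payoffs 6, 3, 3; outcome (Basic, Y), payoffs (6, 2).
If Wexler leads: Vantage's best replies are X→Deluxe, Y→Basic, Z→Deluxe; Wexler's induced payoffs 1, 2, 4; outcome (Deluxe, Z), payoffs (8, 4).
Vantage gets 6 moving first and 8 moving second, so Vantage prefers to move second.

second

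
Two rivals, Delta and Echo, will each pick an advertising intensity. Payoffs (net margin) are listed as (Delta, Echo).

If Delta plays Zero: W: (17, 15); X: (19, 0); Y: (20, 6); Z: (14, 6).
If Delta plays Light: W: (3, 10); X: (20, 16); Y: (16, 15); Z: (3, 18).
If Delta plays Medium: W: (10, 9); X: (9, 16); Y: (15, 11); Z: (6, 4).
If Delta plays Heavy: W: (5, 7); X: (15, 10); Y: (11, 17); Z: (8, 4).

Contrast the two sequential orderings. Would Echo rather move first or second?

first

If Delta leads: Echo's best replies are Zero→W, Light→Z, Medium→X, Heavy→Y; Delta's induced payoffs 17, 3, 9, 11; outcome (Zero, W), payoffs (17, 15).
If Echo leads: Delta's best replies are W→Zero, X→Light, Y→Zero, Z→Zero; Echo's induced payoffs 15, 16, 6, 6; outcome (Light, X), payoffs (20, 16).
Echo gets 16 moving first and 15 moving second, so Echo prefers to move first.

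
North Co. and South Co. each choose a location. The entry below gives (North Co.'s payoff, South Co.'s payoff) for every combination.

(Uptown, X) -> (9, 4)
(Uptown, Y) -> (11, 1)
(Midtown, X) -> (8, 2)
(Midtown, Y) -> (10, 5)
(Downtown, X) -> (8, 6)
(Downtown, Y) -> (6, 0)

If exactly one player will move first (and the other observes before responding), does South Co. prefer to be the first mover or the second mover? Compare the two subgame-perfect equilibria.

second

If North Co. leads: South Co.'s best replies are Uptown→X, Midtown→Y, Downtown→X; North Co.'s induced payoffs 9, 10, 8; outcome (Midtown, Y), payoffs (10, 5).
If South Co. leads: North Co.'s best replies are X→Uptown, Y→Uptown; South Co.'s induced payoffs 4, 1; outcome (Uptown, X), payoffs (9, 4).
South Co. gets 4 moving first and 5 moving second, so South Co. prefers to move second.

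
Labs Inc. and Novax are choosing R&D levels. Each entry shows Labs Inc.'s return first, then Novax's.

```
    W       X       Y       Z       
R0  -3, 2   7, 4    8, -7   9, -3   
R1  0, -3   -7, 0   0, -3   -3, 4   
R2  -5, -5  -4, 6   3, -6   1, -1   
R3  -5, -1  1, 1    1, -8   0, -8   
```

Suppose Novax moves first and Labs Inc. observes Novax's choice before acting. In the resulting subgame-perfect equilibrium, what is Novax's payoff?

Work backward from Labs Inc.'s decision.
- W: Labs Inc. compares -3, 0, -5, -5 and picks R1; Novax would get -3.
- X: Labs Inc. compares 7, -7, -4, 1 and picks R0; Novax would get 4.
- Y: Labs Inc. compares 8, 0, 3, 1 and picks R0; Novax would get -7.
- Z: Labs Inc. compares 9, -3, 1, 0 and picks R0; Novax would get -3.
Among -3, 4, -7, -3, the best is 4 at X. Subgame-perfect outcome: (R0, X) with payoffs (7, 4).

4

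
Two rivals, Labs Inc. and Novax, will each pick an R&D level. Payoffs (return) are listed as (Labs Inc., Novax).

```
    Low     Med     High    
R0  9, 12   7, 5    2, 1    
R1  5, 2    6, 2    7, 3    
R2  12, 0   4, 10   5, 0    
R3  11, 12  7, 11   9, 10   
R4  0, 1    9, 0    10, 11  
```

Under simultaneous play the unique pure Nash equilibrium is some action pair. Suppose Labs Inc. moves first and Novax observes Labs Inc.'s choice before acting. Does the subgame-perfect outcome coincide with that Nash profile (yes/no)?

no

Work backward from Novax's decision.
- R0 → Novax plays Low (best of 12, 5, 1); Labs Inc. gets 9.
- R1 → Novax plays High (best of 2, 2, 3); Labs Inc. gets 7.
- R2 → Novax plays Med (best of 0, 10, 0); Labs Inc. gets 4.
- R3 → Novax plays Low (best of 12, 11, 10); Labs Inc. gets 11.
- R4 → Novax plays High (best of 1, 0, 11); Labs Inc. gets 10.
Labs Inc.'s induced payoffs are 9, 7, 4, 11, 10, so Labs Inc. commits to R3. Subgame-perfect outcome: (R3, Low) with payoffs (11, 12).
Under simultaneous play:
Labs Inc.'s best replies: Low→R2; Med→R4; High→R4.
Novax's best replies: R0→Low; R1→High; R2→Med; R3→Low; R4→High.
Only (R4, High) has each player best-responding; Nash payoffs (10, 11).
Sequential outcome (R3, Low) differs from the Nash profile (R4, High).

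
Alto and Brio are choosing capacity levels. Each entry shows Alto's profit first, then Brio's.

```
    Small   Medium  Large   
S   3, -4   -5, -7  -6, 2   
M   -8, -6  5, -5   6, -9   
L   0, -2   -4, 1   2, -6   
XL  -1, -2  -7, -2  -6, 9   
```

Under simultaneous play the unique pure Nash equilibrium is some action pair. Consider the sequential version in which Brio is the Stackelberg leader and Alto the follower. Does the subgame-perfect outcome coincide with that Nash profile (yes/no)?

no

Backward induction with Brio moving first.
- Small → Alto plays S (best of 3, -8, 0, -1); Brio gets -4.
- Medium → Alto plays M (best of -5, 5, -4, -7); Brio gets -5.
- Large → Alto plays M (best of -6, 6, 2, -6); Brio gets -9.
Among -4, -5, -9, the best is -4 at Small. Subgame-perfect outcome: (S, Small) with payoffs (3, -4).
Under simultaneous play:
Alto's best replies: Small→S; Medium→M; Large→M.
Brio's best replies: S→Large; M→Medium; L→Medium; XL→Large.
The unique mutual best reply is (M, Medium), giving (5, -5).
Sequential outcome (S, Small) differs from the Nash profile (M, Medium).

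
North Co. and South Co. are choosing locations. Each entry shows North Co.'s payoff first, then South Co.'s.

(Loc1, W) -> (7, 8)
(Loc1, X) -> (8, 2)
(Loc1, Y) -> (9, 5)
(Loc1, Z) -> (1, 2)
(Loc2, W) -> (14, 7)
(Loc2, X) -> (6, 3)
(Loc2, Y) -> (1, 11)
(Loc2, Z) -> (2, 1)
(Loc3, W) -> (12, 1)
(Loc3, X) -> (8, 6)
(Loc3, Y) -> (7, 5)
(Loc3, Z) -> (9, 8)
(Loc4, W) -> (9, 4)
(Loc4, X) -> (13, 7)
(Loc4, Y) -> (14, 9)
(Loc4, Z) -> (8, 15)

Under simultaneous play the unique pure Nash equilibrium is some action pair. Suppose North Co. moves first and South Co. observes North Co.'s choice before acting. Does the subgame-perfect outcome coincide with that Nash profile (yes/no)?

yes

Work backward from South Co.'s decision.
- Loc1 → South Co. plays W (best of 8, 2, 5, 2); North Co. gets 7.
- Loc2 → South Co. plays Y (best of 7, 3, 11, 1); North Co. gets 1.
- Loc3 → South Co. plays Z (best of 1, 6, 5, 8); North Co. gets 9.
- Loc4 → South Co. plays Z (best of 4, 7, 9, 15); North Co. gets 8.
North Co.'s induced payoffs are 7, 1, 9, 8, so North Co. commits to Loc3. Subgame-perfect outcome: (Loc3, Z) with payoffs (9, 8).
For the simultaneous game, intersect best replies.
North Co.'s best replies: W→Loc2; X→Loc4; Y→Loc4; Z→Loc3.
South Co.'s best replies: Loc1→W; Loc2→Y; Loc3→Z; Loc4→Z.
Only (Loc3, Z) has each player best-responding; Nash payoffs (9, 8).
Sequential outcome (Loc3, Z) coincides with the Nash profile (Loc3, Z).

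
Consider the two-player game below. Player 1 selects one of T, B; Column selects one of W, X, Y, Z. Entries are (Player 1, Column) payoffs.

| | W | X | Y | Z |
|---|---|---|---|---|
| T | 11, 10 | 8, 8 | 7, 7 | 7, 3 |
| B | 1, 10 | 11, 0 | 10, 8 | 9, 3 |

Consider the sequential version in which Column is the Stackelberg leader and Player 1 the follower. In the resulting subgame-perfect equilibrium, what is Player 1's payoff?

Solve by backward induction (Column leads).
- W: BR = T, leader payoff 10.
- X: BR = B, leader payoff 0.
- Y: BR = B, leader payoff 8.
- Z: BR = B, leader payoff 3.
Column's induced payoffs are 10, 0, 8, 3, so Column commits to W. Subgame-perfect outcome: (T, W) with payoffs (11, 10).

11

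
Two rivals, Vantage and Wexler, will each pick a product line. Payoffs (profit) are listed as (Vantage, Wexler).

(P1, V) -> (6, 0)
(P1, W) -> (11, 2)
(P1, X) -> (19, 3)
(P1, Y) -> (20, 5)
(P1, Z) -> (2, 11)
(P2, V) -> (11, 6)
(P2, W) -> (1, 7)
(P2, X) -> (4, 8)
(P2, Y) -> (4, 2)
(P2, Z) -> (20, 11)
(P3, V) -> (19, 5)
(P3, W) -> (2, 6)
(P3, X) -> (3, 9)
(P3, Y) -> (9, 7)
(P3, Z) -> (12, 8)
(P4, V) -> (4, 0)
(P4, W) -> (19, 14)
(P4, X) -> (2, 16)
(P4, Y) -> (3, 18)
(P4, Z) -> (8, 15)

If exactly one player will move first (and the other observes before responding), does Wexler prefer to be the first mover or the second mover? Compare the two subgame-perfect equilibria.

If Vantage leads: Wexler's best replies are P1→Z, P2→Z, P3→X, P4→Y; Vantage's induced payoffs 2, 20, 3, 3; outcome (P2, Z), payoffs (20, 11).
If Wexler leads: Vantage's best replies are V→P3, W→P4, X→P1, Y→P1, Z→P2; Wexler's induced payoffs 5, 14, 3, 5, 11; outcome (P4, W), payoffs (19, 14).
Wexler gets 14 moving first and 11 moving second, so Wexler prefers to move first.

first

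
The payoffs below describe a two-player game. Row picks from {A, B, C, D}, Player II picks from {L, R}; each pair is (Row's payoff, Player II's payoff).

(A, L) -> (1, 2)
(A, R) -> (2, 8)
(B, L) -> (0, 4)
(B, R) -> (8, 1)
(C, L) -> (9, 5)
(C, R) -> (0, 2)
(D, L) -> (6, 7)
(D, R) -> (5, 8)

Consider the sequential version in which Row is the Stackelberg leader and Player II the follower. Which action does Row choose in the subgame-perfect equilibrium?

C

Work backward from Player II's decision.
- A: BR = R, leader payoff 2.
- B: BR = L, leader payoff 0.
- C: BR = L, leader payoff 9.
- D: BR = R, leader payoff 5.
Row's induced payoffs are 2, 0, 9, 5, so Row commits to C. Subgame-perfect outcome: (C, L) with payoffs (9, 5).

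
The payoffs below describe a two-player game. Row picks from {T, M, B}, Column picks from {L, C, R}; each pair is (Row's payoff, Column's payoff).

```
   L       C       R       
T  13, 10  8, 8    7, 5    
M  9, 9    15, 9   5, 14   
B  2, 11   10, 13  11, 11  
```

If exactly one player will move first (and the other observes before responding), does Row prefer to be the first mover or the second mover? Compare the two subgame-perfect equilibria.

first

If Row leads: Column's best replies are T→L, M→R, B→C; Row's induced payoffs 13, 5, 10; outcome (T, L), payoffs (13, 10).
If Column leads: Row's best replies are L→T, C→M, R→B; Column's induced payoffs 10, 9, 11; outcome (B, R), payoffs (11, 11).
Row gets 13 moving first and 11 moving second, so Row prefers to move first.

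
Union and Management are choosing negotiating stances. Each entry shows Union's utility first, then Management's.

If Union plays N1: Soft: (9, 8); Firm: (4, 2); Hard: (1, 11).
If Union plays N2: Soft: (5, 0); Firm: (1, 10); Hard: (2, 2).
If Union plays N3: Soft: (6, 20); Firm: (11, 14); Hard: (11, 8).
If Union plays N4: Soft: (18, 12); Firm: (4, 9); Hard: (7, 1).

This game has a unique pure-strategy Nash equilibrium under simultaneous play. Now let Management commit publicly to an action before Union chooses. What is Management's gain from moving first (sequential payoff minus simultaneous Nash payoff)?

Union best-responds to each possible Management move:
- Soft → Union plays N4 (best of 9, 5, 6, 18); Management gets 12.
- Firm → Union plays N3 (best of 4, 1, 11, 4); Management gets 14.
- Hard → Union plays N3 (best of 1, 2, 11, 7); Management gets 8.
Management's induced payoffs are 12, 14, 8, so Management commits to Firm. Subgame-perfect outcome: (N3, Firm) with payoffs (11, 14).
For the simultaneous game, intersect best replies.
Union's best replies: Soft→N4; Firm→N3; Hard→N3.
Management's best replies: N1→Hard; N2→Firm; N3→Soft; N4→Soft.
Only (N4, Soft) has each player best-responding; Nash payoffs (18, 12).
Management's commitment gain: 14 − 12 = 2.

2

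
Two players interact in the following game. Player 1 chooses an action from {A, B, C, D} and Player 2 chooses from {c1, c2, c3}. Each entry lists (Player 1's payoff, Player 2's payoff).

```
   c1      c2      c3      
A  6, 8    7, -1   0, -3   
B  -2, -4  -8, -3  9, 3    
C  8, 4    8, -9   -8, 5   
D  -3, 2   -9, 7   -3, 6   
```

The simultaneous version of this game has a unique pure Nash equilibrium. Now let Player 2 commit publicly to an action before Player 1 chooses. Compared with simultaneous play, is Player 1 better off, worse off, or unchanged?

worse off

Work backward from Player 1's decision.
- c1: Player 1 compares 6, -2, 8, -3 and picks C; Player 2 would get 4.
- c2: Player 1 compares 7, -8, 8, -9 and picks C; Player 2 would get -9.
- c3: Player 1 compares 0, 9, -8, -3 and picks B; Player 2 would get 3.
Player 2's induced payoffs are 4, -9, 3, so Player 2 commits to c1. Subgame-perfect outcome: (C, c1) with payoffs (8, 4).
Now find the simultaneous Nash equilibrium.
Player 1's best replies: c1→C; c2→C; c3→B.
Player 2's best replies: A→c1; B→c3; C→c3; D→c2.
The unique mutual best reply is (B, c3), giving (9, 3).
Player 1 earns 8 sequentially versus 9 at the Nash outcome: worse off.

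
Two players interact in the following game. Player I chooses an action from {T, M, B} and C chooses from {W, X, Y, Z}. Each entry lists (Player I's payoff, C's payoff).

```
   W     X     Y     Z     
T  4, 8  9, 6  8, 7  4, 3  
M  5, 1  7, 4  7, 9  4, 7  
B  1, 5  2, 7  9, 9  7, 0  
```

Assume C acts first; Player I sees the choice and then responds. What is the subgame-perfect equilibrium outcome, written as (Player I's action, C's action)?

Player I best-responds to each possible C move:
- W: BR = M, leader payoff 1.
- X: BR = T, leader payoff 6.
- Y: BR = B, leader payoff 9.
- Z: BR = B, leader payoff 0.
C's induced payoffs are 1, 6, 9, 0, so C commits to Y. Subgame-perfect outcome: (B, Y) with payoffs (9, 9).

(B, Y)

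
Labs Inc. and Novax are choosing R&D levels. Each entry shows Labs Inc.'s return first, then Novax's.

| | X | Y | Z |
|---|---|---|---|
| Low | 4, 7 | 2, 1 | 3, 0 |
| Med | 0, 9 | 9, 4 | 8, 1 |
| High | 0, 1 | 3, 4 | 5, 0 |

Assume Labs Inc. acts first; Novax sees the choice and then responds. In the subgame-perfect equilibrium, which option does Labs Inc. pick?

Solve by backward induction (Labs Inc. leads).
- Low → Novax plays X (best of 7, 1, 0); Labs Inc. gets 4.
- Med → Novax plays X (best of 9, 4, 1); Labs Inc. gets 0.
- High → Novax plays Y (best of 1, 4, 0); Labs Inc. gets 3.
Among 4, 0, 3, the best is 4 at Low. Subgame-perfect outcome: (Low, X) with payoffs (4, 7).

Low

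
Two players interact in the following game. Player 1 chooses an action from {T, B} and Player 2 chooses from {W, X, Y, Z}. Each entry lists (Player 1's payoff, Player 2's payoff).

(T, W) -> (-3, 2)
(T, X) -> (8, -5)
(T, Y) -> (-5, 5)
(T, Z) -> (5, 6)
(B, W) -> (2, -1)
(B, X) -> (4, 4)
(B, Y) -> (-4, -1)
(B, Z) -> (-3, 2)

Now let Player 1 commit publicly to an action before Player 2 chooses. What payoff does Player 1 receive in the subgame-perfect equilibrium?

5

Solve by backward induction (Player 1 leads).
- T → Player 2 plays Z (best of 2, -5, 5, 6); Player 1 gets 5.
- B → Player 2 plays X (best of -1, 4, -1, 2); Player 1 gets 4.
Maximizing over 5, 4, Player 1 chooses T. Subgame-perfect outcome: (T, Z) with payoffs (5, 6).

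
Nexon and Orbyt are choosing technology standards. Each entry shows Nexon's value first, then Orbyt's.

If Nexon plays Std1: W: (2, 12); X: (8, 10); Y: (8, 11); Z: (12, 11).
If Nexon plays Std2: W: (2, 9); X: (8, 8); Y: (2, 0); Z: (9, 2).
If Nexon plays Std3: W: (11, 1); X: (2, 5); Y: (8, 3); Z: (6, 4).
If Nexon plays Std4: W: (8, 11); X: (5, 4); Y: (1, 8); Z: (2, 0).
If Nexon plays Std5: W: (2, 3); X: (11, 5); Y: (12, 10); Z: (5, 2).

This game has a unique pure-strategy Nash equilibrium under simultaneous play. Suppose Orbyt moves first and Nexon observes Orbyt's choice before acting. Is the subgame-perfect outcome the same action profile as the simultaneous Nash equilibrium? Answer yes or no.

Work backward from Nexon's decision.
- W → Nexon plays Std3 (best of 2, 2, 11, 8, 2); Orbyt gets 1.
- X → Nexon plays Std5 (best of 8, 8, 2, 5, 11); Orbyt gets 5.
- Y → Nexon plays Std5 (best of 8, 2, 8, 1, 12); Orbyt gets 10.
- Z → Nexon plays Std1 (best of 12, 9, 6, 2, 5); Orbyt gets 11.
Orbyt's induced payoffs are 1, 5, 10, 11, so Orbyt commits to Z. Subgame-perfect outcome: (Std1, Z) with payoffs (12, 11).
Now find the simultaneous Nash equilibrium.
Nexon's best replies: W→Std3; X→Std5; Y→Std5; Z→Std1.
Orbyt's best replies: Std1→W; Std2→W; Std3→X; Std4→W; Std5→Y.
Only (Std5, Y) has each player best-responding; Nash payoffs (12, 10).
Sequential outcome (Std1, Z) differs from the Nash profile (Std5, Y).

no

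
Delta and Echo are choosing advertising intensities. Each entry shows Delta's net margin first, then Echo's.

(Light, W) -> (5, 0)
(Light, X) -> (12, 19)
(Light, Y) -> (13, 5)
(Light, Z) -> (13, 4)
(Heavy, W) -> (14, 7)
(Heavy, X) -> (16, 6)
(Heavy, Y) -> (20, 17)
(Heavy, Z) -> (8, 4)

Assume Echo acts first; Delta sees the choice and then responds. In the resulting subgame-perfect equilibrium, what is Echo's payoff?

17

Delta best-responds to each possible Echo move:
- W → Delta plays Heavy (best of 5, 14); Echo gets 7.
- X → Delta plays Heavy (best of 12, 16); Echo gets 6.
- Y → Delta plays Heavy (best of 13, 20); Echo gets 17.
- Z → Delta plays Light (best of 13, 8); Echo gets 4.
Echo's induced payoffs are 7, 6, 17, 4, so Echo commits to Y. Subgame-perfect outcome: (Heavy, Y) with payoffs (20, 17).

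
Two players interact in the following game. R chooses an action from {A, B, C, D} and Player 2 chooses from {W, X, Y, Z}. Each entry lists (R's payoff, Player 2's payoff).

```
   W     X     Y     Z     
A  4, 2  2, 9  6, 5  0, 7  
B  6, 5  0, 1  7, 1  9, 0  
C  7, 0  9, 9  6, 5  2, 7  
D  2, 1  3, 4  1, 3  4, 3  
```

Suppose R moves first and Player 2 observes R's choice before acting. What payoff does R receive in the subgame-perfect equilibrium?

9

Backward induction with R moving first.
- A → Player 2 plays X (best of 2, 9, 5, 7); R gets 2.
- B → Player 2 plays W (best of 5, 1, 1, 0); R gets 6.
- C → Player 2 plays X (best of 0, 9, 5, 7); R gets 9.
- D → Player 2 plays X (best of 1, 4, 3, 3); R gets 3.
Maximizing over 2, 6, 9, 3, R chooses C. Subgame-perfect outcome: (C, X) with payoffs (9, 9).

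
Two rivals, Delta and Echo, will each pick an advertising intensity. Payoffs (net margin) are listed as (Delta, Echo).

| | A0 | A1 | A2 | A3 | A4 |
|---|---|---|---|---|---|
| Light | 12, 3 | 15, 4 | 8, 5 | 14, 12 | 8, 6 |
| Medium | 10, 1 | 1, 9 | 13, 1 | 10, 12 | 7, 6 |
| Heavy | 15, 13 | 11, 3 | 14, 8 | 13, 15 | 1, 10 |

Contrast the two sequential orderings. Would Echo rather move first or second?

first

If Delta leads: Echo's best replies are Light→A3, Medium→A3, Heavy→A3; Delta's induced payoffs 14, 10, 13; outcome (Light, A3), payoffs (14, 12).
If Echo leads: Delta's best replies are A0→Heavy, A1→Light, A2→Heavy, A3→Light, A4→Light; Echo's induced payoffs 13, 4, 8, 12, 6; outcome (Heavy, A0), payoffs (15, 13).
Echo gets 13 moving first and 12 moving second, so Echo prefers to move first.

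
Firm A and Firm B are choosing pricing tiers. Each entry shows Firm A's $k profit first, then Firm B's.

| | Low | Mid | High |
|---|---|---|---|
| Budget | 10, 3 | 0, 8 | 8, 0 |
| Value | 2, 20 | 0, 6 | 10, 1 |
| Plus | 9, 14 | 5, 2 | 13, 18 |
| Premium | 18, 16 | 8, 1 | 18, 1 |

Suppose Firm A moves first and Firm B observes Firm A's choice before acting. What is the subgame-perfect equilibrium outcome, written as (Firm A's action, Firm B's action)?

Work backward from Firm B's decision.
- Budget: BR = Mid, leader payoff 0.
- Value: BR = Low, leader payoff 2.
- Plus: BR = High, leader payoff 13.
- Premium: BR = Low, leader payoff 18.
Among 0, 2, 13, 18, the best is 18 at Premium. Subgame-perfect outcome: (Premium, Low) with payoffs (18, 16).

(Premium, Low)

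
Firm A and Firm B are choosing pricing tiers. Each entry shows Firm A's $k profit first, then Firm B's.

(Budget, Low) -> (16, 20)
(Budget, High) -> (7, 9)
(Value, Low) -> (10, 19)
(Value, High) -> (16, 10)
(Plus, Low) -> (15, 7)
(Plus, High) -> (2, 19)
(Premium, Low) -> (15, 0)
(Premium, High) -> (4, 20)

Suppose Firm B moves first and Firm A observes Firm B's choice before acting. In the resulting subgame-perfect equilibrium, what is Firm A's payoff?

16

Backward induction with Firm B moving first.
- Low: BR = Budget, leader payoff 20.
- High: BR = Value, leader payoff 10.
Among 20, 10, the best is 20 at Low. Subgame-perfect outcome: (Budget, Low) with payoffs (16, 20).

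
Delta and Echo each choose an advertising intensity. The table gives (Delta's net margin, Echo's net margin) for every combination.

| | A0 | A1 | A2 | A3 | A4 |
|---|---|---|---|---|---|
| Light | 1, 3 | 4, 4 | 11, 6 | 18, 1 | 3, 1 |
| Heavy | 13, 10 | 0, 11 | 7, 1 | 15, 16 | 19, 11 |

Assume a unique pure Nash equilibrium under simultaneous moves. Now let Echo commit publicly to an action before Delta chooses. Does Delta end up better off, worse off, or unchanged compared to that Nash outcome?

Backward induction with Echo moving first.
- A0 → Delta plays Heavy (best of 1, 13); Echo gets 10.
- A1 → Delta plays Light (best of 4, 0); Echo gets 4.
- A2 → Delta plays Light (best of 11, 7); Echo gets 6.
- A3 → Delta plays Light (best of 18, 15); Echo gets 1.
- A4 → Delta plays Heavy (best of 3, 19); Echo gets 11.
Among 10, 4, 6, 1, 11, the best is 11 at A4. Subgame-perfect outcome: (Heavy, A4) with payoffs (19, 11).
Under simultaneous play:
Delta's best replies: A0→Heavy; A1→Light; A2→Light; A3→Light; A4→Heavy.
Echo's best replies: Light→A2; Heavy→A3.
Only (Light, A2) has each player best-responding; Nash payoffs (11, 6).
Delta earns 19 sequentially versus 11 at the Nash outcome: better off.

better off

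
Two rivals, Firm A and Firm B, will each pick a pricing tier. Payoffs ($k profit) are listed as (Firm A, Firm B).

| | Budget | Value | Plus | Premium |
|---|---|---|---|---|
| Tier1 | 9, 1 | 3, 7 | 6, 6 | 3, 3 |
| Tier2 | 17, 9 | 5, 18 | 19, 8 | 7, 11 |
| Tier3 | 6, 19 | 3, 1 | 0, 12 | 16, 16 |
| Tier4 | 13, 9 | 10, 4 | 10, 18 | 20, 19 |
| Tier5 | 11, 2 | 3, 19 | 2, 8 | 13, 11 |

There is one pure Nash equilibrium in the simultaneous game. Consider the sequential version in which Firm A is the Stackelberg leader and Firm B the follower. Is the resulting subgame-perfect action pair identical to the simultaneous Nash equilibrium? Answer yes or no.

Solve by backward induction (Firm A leads).
- Tier1 → Firm B plays Value (best of 1, 7, 6, 3); Firm A gets 3.
- Tier2 → Firm B plays Value (best of 9, 18, 8, 11); Firm A gets 5.
- Tier3 → Firm B plays Budget (best of 19, 1, 12, 16); Firm A gets 6.
- Tier4 → Firm B plays Premium (best of 9, 4, 18, 19); Firm A gets 20.
- Tier5 → Firm B plays Value (best of 2, 19, 8, 11); Firm A gets 3.
Firm A's induced payoffs are 3, 5, 6, 20, 3, so Firm A commits to Tier4. Subgame-perfect outcome: (Tier4, Premium) with payoffs (20, 19).
Under simultaneous play:
Firm A's best replies: Budget→Tier2; Value→Tier4; Plus→Tier2; Premium→Tier4.
Firm B's best replies: Tier1→Value; Tier2→Value; Tier3→Budget; Tier4→Premium; Tier5→Value.
The unique mutual best reply is (Tier4, Premium), giving (20, 19).
Sequential outcome (Tier4, Premium) coincides with the Nash profile (Tier4, Premium).

yes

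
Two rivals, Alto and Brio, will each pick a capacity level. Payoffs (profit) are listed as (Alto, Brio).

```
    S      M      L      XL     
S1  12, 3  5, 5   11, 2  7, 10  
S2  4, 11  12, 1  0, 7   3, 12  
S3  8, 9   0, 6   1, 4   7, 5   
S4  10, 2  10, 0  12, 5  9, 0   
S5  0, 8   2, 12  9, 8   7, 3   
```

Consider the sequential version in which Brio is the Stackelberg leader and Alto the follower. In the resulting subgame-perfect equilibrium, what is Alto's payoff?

Backward induction with Brio moving first.
- S → Alto plays S1 (best of 12, 4, 8, 10, 0); Brio gets 3.
- M → Alto plays S2 (best of 5, 12, 0, 10, 2); Brio gets 1.
- L → Alto plays S4 (best of 11, 0, 1, 12, 9); Brio gets 5.
- XL → Alto plays S4 (best of 7, 3, 7, 9, 7); Brio gets 0.
Among 3, 1, 5, 0, the best is 5 at L. Subgame-perfect outcome: (S4, L) with payoffs (12, 5).

12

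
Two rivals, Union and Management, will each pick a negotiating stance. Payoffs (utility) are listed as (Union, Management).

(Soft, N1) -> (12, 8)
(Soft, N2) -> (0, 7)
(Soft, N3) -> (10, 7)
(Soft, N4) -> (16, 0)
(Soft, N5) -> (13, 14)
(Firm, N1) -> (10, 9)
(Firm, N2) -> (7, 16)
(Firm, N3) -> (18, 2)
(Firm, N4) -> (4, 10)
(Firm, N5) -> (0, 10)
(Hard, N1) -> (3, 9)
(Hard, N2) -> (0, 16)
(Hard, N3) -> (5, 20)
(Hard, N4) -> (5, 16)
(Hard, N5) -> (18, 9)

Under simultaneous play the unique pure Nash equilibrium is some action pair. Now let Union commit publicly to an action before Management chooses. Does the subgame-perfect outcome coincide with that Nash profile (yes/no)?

no

Work backward from Management's decision.
- Soft → Management plays N5 (best of 8, 7, 7, 0, 14); Union gets 13.
- Firm → Management plays N2 (best of 9, 16, 2, 10, 10); Union gets 7.
- Hard → Management plays N3 (best of 9, 16, 20, 16, 9); Union gets 5.
Union's induced payoffs are 13, 7, 5, so Union commits to Soft. Subgame-perfect outcome: (Soft, N5) with payoffs (13, 14).
For the simultaneous game, intersect best replies.
Union's best replies: N1→Soft; N2→Firm; N3→Firm; N4→Soft; N5→Hard.
Management's best replies: Soft→N5; Firm→N2; Hard→N3.
The unique mutual best reply is (Firm, N2), giving (7, 16).
Sequential outcome (Soft, N5) differs from the Nash profile (Firm, N2).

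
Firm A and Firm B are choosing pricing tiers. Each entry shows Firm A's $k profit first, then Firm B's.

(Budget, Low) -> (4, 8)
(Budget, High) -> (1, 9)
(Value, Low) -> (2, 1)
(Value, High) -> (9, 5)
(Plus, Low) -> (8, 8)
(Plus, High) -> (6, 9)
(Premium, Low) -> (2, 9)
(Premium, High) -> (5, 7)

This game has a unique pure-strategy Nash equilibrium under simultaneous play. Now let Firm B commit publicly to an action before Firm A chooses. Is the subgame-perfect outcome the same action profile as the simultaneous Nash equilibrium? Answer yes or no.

no

Solve by backward induction (Firm B leads).
- Low → Firm A plays Plus (best of 4, 2, 8, 2); Firm B gets 8.
- High → Firm A plays Value (best of 1, 9, 6, 5); Firm B gets 5.
Among 8, 5, the best is 8 at Low. Subgame-perfect outcome: (Plus, Low) with payoffs (8, 8).
Now find the simultaneous Nash equilibrium.
Firm A's best replies: Low→Plus; High→Value.
Firm B's best replies: Budget→High; Value→High; Plus→High; Premium→Low.
The unique mutual best reply is (Value, High), giving (9, 5).
Sequential outcome (Plus, Low) differs from the Nash profile (Value, High).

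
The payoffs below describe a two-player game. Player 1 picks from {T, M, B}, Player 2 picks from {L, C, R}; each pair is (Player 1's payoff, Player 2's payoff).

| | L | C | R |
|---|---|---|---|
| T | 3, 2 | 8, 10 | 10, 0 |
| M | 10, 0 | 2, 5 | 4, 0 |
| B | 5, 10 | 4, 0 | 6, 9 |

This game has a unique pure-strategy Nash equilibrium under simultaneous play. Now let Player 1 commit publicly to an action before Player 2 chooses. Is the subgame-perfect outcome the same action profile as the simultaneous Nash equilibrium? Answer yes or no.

Backward induction with Player 1 moving first.
- T: Player 2 compares 2, 10, 0 and picks C; Player 1 would get 8.
- M: Player 2 compares 0, 5, 0 and picks C; Player 1 would get 2.
- B: Player 2 compares 10, 0, 9 and picks L; Player 1 would get 5.
Maximizing over 8, 2, 5, Player 1 chooses T. Subgame-perfect outcome: (T, C) with payoffs (8, 10).
For the simultaneous game, intersect best replies.
Player 1's best replies: L→M; C→T; R→T.
Player 2's best replies: T→C; M→C; B→L.
The unique mutual best reply is (T, C), giving (8, 10).
Sequential outcome (T, C) coincides with the Nash profile (T, C).

yes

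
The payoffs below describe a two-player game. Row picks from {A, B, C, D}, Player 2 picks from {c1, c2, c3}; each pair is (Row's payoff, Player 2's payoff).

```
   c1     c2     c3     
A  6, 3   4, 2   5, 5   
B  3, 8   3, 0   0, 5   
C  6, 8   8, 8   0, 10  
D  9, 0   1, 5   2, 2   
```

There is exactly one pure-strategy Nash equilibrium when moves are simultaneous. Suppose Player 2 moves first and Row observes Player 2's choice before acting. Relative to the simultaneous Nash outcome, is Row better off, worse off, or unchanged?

better off

Work backward from Row's decision.
- c1: BR = D, leader payoff 0.
- c2: BR = C, leader payoff 8.
- c3: BR = A, leader payoff 5.
Maximizing over 0, 8, 5, Player 2 chooses c2. Subgame-perfect outcome: (C, c2) with payoffs (8, 8).
Now find the simultaneous Nash equilibrium.
Row's best replies: c1→D; c2→C; c3→A.
Player 2's best replies: A→c3; B→c1; C→c3; D→c2.
The unique mutual best reply is (A, c3), giving (5, 5).
Row earns 8 sequentially versus 5 at the Nash outcome: better off.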